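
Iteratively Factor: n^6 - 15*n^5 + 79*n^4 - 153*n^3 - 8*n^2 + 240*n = (n - 5)*(n^5 - 10*n^4 + 29*n^3 - 8*n^2 - 48*n) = (n - 5)*(n - 4)*(n^4 - 6*n^3 + 5*n^2 + 12*n) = n*(n - 5)*(n - 4)*(n^3 - 6*n^2 + 5*n + 12) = n*(n - 5)*(n - 4)*(n - 3)*(n^2 - 3*n - 4) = n*(n - 5)*(n - 4)*(n - 3)*(n + 1)*(n - 4)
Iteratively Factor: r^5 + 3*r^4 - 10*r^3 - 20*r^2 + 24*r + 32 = (r - 2)*(r^4 + 5*r^3 - 20*r - 16) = (r - 2)*(r + 4)*(r^3 + r^2 - 4*r - 4) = (r - 2)*(r + 1)*(r + 4)*(r^2 - 4) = (r - 2)*(r + 1)*(r + 2)*(r + 4)*(r - 2)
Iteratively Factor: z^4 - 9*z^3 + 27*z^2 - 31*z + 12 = (z - 1)*(z^3 - 8*z^2 + 19*z - 12) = (z - 3)*(z - 1)*(z^2 - 5*z + 4) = (z - 3)*(z - 1)^2*(z - 4)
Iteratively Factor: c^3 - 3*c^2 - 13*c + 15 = (c - 5)*(c^2 + 2*c - 3) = (c - 5)*(c - 1)*(c + 3)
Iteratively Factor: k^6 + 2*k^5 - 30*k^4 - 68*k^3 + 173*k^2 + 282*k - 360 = (k + 3)*(k^5 - k^4 - 27*k^3 + 13*k^2 + 134*k - 120) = (k - 5)*(k + 3)*(k^4 + 4*k^3 - 7*k^2 - 22*k + 24) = (k - 5)*(k - 2)*(k + 3)*(k^3 + 6*k^2 + 5*k - 12) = (k - 5)*(k - 2)*(k + 3)*(k + 4)*(k^2 + 2*k - 3) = (k - 5)*(k - 2)*(k + 3)^2*(k + 4)*(k - 1)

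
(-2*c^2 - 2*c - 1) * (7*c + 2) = -14*c^3 - 18*c^2 - 11*c - 2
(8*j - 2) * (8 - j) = -8*j^2 + 66*j - 16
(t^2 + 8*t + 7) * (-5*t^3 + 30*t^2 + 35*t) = -5*t^5 - 10*t^4 + 240*t^3 + 490*t^2 + 245*t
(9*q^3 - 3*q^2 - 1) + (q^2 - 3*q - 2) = 9*q^3 - 2*q^2 - 3*q - 3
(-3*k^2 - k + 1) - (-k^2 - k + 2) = -2*k^2 - 1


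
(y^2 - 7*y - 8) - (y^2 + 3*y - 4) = -10*y - 4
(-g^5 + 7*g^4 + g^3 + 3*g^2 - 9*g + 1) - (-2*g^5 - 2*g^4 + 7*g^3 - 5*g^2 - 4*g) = g^5 + 9*g^4 - 6*g^3 + 8*g^2 - 5*g + 1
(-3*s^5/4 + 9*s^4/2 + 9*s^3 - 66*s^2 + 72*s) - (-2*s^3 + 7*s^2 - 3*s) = -3*s^5/4 + 9*s^4/2 + 11*s^3 - 73*s^2 + 75*s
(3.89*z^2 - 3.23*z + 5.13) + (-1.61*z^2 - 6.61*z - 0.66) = 2.28*z^2 - 9.84*z + 4.47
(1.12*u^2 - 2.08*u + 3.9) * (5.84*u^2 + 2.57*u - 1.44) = 6.5408*u^4 - 9.2688*u^3 + 15.8176*u^2 + 13.0182*u - 5.616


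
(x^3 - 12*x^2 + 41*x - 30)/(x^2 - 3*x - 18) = (x^2 - 6*x + 5)/(x + 3)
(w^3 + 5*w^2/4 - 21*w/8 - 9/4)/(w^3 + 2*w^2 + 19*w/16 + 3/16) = 2*(2*w^2 + w - 6)/(4*w^2 + 5*w + 1)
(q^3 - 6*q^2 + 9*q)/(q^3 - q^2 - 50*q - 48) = q*(-q^2 + 6*q - 9)/(-q^3 + q^2 + 50*q + 48)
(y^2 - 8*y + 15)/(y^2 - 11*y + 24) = (y - 5)/(y - 8)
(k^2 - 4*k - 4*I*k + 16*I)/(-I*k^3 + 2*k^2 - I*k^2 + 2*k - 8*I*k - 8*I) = (I*k^2 + 4*k*(1 - I) - 16)/(k^3 + k^2*(1 + 2*I) + 2*k*(4 + I) + 8)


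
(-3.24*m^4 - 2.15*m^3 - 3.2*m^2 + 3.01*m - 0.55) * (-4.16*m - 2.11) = 13.4784*m^5 + 15.7804*m^4 + 17.8485*m^3 - 5.7696*m^2 - 4.0631*m + 1.1605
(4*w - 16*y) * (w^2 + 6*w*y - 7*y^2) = 4*w^3 + 8*w^2*y - 124*w*y^2 + 112*y^3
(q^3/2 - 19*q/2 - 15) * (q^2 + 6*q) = q^5/2 + 3*q^4 - 19*q^3/2 - 72*q^2 - 90*q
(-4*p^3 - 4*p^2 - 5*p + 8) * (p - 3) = -4*p^4 + 8*p^3 + 7*p^2 + 23*p - 24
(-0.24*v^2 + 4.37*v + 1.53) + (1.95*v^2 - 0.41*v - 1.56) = 1.71*v^2 + 3.96*v - 0.03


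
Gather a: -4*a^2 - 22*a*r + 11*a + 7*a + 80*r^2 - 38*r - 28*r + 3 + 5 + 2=-4*a^2 + a*(18 - 22*r) + 80*r^2 - 66*r + 10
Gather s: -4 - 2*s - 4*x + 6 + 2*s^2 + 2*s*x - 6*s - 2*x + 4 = 2*s^2 + s*(2*x - 8) - 6*x + 6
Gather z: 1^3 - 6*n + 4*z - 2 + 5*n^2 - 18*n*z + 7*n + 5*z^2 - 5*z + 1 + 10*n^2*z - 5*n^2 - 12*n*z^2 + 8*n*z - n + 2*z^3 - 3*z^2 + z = 2*z^3 + z^2*(2 - 12*n) + z*(10*n^2 - 10*n)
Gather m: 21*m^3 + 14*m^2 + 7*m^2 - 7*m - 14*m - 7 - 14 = 21*m^3 + 21*m^2 - 21*m - 21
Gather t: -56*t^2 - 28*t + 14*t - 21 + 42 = -56*t^2 - 14*t + 21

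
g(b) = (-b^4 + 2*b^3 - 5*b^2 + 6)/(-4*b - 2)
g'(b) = (-4*b^3 + 6*b^2 - 10*b)/(-4*b - 2) + 4*(-b^4 + 2*b^3 - 5*b^2 + 6)/(-4*b - 2)^2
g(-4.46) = -42.08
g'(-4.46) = 22.13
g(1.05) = -0.26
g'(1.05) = 1.54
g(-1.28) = -2.91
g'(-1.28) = 6.21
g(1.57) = 0.56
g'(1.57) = 1.71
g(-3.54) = -24.87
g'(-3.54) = 15.51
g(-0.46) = -29.39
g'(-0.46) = 695.66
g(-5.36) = -65.38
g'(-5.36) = 29.86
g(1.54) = 0.51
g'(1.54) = 1.68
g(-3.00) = -17.40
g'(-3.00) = 12.24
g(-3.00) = -17.40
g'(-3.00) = 12.24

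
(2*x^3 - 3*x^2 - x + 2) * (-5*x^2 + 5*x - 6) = -10*x^5 + 25*x^4 - 22*x^3 + 3*x^2 + 16*x - 12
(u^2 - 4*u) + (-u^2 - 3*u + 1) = 1 - 7*u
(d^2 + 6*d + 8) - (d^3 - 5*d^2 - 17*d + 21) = -d^3 + 6*d^2 + 23*d - 13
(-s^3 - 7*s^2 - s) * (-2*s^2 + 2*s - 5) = 2*s^5 + 12*s^4 - 7*s^3 + 33*s^2 + 5*s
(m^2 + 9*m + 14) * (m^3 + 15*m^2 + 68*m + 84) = m^5 + 24*m^4 + 217*m^3 + 906*m^2 + 1708*m + 1176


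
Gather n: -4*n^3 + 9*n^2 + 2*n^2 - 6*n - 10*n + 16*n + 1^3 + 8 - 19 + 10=-4*n^3 + 11*n^2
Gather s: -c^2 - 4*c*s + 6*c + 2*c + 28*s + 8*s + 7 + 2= -c^2 + 8*c + s*(36 - 4*c) + 9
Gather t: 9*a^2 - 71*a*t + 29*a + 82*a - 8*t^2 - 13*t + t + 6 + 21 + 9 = 9*a^2 + 111*a - 8*t^2 + t*(-71*a - 12) + 36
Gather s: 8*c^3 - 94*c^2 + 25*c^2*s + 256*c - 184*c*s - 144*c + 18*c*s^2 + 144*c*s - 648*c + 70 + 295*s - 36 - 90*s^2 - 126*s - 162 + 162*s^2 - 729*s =8*c^3 - 94*c^2 - 536*c + s^2*(18*c + 72) + s*(25*c^2 - 40*c - 560) - 128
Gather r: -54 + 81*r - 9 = 81*r - 63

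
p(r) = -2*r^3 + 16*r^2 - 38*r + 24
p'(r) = -6*r^2 + 32*r - 38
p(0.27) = 14.87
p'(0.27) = -29.80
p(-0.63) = 54.79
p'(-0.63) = -60.54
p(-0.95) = 76.25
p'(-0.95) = -73.82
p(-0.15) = 30.07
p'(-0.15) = -42.94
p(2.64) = -1.61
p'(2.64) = 4.66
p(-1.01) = 80.76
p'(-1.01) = -76.44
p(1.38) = -3.23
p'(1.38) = -5.27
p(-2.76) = 292.81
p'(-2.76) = -172.03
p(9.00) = -480.00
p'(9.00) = -236.00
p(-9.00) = 3120.00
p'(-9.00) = -812.00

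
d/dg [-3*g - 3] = -3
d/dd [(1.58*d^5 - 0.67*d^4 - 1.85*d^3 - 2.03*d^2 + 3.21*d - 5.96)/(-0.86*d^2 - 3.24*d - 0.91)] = (-4.0764*d^6 - 19.3244*d^5 + 0.914400000000001*d^4 + 14.4268*d^3 + 14.3883*d^2 - 6.5566*d - 22.2315)/(0.7396*d^4 + 5.5728*d^3 + 12.0628*d^2 + 5.8968*d + 0.8281)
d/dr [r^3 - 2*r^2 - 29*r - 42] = 3*r^2 - 4*r - 29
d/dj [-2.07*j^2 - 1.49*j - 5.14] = -4.14*j - 1.49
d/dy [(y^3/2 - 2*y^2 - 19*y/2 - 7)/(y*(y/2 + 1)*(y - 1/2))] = 2*(11*y^2 + 28*y - 7)/(y^2*(4*y^2 - 4*y + 1))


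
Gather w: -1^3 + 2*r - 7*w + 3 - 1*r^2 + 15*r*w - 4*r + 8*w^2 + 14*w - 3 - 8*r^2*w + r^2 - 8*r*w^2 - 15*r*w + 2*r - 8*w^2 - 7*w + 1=-8*r^2*w - 8*r*w^2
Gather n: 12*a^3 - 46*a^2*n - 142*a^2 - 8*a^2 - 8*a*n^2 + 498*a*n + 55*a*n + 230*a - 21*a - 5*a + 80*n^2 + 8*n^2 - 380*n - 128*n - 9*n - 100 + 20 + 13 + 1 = 12*a^3 - 150*a^2 + 204*a + n^2*(88 - 8*a) + n*(-46*a^2 + 553*a - 517) - 66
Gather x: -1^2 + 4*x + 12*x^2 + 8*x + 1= 12*x^2 + 12*x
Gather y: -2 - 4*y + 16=14 - 4*y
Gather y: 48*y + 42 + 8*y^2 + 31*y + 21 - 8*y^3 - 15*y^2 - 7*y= -8*y^3 - 7*y^2 + 72*y + 63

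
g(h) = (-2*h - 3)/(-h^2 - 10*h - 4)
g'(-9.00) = -5.20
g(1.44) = 0.29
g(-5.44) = 0.38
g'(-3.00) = -0.08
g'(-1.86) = -0.14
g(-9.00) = 3.00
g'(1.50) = -0.08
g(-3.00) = 0.18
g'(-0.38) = -168.69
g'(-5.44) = -0.11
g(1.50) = 0.28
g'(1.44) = -0.08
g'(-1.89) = -0.14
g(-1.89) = 0.07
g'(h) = (-2*h - 3)*(2*h + 10)/(-h^2 - 10*h - 4)^2 - 2/(-h^2 - 10*h - 4) = 2*(h^2 + 10*h - (h + 5)*(2*h + 3) + 4)/(h^2 + 10*h + 4)^2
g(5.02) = 0.16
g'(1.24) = -0.10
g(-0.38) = 6.50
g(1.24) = 0.31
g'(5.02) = -0.02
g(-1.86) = 0.06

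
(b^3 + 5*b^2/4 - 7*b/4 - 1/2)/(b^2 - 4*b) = (4*b^3 + 5*b^2 - 7*b - 2)/(4*b*(b - 4))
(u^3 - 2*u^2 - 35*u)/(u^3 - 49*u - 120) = u*(u - 7)/(u^2 - 5*u - 24)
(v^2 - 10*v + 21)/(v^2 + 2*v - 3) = (v^2 - 10*v + 21)/(v^2 + 2*v - 3)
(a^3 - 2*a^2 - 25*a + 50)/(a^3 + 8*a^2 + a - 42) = (a^2 - 25)/(a^2 + 10*a + 21)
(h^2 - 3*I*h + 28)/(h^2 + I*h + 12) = (h - 7*I)/(h - 3*I)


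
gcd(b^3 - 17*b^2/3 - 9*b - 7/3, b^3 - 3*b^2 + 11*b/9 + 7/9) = b + 1/3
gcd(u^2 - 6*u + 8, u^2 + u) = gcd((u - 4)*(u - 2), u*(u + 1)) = 1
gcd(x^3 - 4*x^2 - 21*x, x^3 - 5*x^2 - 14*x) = x^2 - 7*x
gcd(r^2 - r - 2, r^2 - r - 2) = r^2 - r - 2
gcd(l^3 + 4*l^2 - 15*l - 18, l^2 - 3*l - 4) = l + 1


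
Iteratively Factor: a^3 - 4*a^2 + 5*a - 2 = (a - 2)*(a^2 - 2*a + 1) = (a - 2)*(a - 1)*(a - 1)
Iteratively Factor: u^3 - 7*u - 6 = (u - 3)*(u^2 + 3*u + 2) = (u - 3)*(u + 2)*(u + 1)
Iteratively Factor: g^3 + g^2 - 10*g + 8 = (g - 1)*(g^2 + 2*g - 8) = (g - 2)*(g - 1)*(g + 4)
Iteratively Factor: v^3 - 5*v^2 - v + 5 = (v - 1)*(v^2 - 4*v - 5) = (v - 5)*(v - 1)*(v + 1)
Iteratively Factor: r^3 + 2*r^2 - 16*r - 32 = (r + 4)*(r^2 - 2*r - 8) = (r - 4)*(r + 4)*(r + 2)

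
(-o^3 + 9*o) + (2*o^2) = -o^3 + 2*o^2 + 9*o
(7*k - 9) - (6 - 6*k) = 13*k - 15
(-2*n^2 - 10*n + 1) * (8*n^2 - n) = -16*n^4 - 78*n^3 + 18*n^2 - n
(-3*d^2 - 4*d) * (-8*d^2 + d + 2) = 24*d^4 + 29*d^3 - 10*d^2 - 8*d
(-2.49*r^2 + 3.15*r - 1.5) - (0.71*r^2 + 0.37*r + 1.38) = -3.2*r^2 + 2.78*r - 2.88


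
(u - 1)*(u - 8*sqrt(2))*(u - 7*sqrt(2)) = u^3 - 15*sqrt(2)*u^2 - u^2 + 15*sqrt(2)*u + 112*u - 112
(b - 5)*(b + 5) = b^2 - 25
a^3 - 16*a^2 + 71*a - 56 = (a - 8)*(a - 7)*(a - 1)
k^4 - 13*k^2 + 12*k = k*(k - 3)*(k - 1)*(k + 4)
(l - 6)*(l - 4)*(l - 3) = l^3 - 13*l^2 + 54*l - 72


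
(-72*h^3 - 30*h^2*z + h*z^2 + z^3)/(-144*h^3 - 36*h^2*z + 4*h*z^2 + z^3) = (3*h + z)/(6*h + z)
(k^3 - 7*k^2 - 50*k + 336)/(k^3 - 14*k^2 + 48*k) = (k + 7)/k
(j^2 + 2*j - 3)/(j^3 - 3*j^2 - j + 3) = (j + 3)/(j^2 - 2*j - 3)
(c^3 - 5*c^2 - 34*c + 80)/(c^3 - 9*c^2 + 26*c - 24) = (c^2 - 3*c - 40)/(c^2 - 7*c + 12)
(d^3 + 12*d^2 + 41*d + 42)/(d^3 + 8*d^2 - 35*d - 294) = (d^2 + 5*d + 6)/(d^2 + d - 42)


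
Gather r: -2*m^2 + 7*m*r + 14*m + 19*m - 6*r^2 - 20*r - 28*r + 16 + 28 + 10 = -2*m^2 + 33*m - 6*r^2 + r*(7*m - 48) + 54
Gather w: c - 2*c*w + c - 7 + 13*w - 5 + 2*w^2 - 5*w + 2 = 2*c + 2*w^2 + w*(8 - 2*c) - 10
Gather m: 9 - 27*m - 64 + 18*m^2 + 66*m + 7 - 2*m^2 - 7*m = 16*m^2 + 32*m - 48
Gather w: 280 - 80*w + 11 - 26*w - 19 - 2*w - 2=270 - 108*w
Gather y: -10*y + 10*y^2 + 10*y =10*y^2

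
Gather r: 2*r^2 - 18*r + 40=2*r^2 - 18*r + 40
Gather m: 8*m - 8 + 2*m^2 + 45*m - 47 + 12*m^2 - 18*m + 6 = 14*m^2 + 35*m - 49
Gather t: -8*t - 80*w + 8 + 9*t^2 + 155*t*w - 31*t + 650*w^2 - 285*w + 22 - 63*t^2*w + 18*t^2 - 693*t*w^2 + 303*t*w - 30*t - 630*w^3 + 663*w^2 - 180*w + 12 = t^2*(27 - 63*w) + t*(-693*w^2 + 458*w - 69) - 630*w^3 + 1313*w^2 - 545*w + 42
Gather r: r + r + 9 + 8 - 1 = 2*r + 16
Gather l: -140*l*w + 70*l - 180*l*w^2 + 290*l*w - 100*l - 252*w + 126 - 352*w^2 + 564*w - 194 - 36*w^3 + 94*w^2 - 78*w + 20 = l*(-180*w^2 + 150*w - 30) - 36*w^3 - 258*w^2 + 234*w - 48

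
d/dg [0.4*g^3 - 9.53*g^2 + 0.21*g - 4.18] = 1.2*g^2 - 19.06*g + 0.21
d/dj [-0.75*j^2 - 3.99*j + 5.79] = -1.5*j - 3.99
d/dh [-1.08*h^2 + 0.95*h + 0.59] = 0.95 - 2.16*h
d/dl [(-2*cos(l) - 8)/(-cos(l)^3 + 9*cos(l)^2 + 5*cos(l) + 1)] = (-141*cos(l) + 3*cos(2*l) + cos(3*l) - 35)*sin(l)/(-cos(l)^3 + 9*cos(l)^2 + 5*cos(l) + 1)^2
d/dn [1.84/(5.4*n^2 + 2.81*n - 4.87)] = (-19.872*n - 5.1704)/(5.4*n^2 + 2.81*n - 4.87)^2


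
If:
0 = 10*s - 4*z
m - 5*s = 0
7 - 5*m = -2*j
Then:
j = 5*z - 7/2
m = 2*z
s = 2*z/5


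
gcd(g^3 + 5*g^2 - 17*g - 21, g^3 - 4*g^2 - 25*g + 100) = 1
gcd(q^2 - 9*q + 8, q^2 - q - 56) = q - 8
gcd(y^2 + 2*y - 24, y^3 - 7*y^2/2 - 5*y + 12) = y - 4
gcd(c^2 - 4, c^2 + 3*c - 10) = c - 2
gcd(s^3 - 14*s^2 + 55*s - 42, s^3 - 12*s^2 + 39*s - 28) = s^2 - 8*s + 7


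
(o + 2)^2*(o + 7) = o^3 + 11*o^2 + 32*o + 28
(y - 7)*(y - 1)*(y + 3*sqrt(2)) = y^3 - 8*y^2 + 3*sqrt(2)*y^2 - 24*sqrt(2)*y + 7*y + 21*sqrt(2)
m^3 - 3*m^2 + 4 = (m - 2)^2*(m + 1)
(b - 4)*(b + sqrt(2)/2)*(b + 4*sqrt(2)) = b^3 - 4*b^2 + 9*sqrt(2)*b^2/2 - 18*sqrt(2)*b + 4*b - 16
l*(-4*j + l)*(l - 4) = -4*j*l^2 + 16*j*l + l^3 - 4*l^2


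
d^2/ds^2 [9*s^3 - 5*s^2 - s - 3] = 54*s - 10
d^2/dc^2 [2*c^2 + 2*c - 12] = 4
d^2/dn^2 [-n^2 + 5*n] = -2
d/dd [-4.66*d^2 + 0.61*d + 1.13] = 0.61 - 9.32*d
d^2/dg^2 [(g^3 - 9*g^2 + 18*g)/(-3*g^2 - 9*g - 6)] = 8*(-13*g^3 - 18*g^2 + 24*g + 36)/(3*(g^6 + 9*g^5 + 33*g^4 + 63*g^3 + 66*g^2 + 36*g + 8))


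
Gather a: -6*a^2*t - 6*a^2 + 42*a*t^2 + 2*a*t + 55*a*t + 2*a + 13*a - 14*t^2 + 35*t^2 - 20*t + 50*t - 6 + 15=a^2*(-6*t - 6) + a*(42*t^2 + 57*t + 15) + 21*t^2 + 30*t + 9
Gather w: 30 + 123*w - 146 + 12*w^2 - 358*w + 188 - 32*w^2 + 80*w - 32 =-20*w^2 - 155*w + 40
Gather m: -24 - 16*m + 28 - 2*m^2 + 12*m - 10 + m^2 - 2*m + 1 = -m^2 - 6*m - 5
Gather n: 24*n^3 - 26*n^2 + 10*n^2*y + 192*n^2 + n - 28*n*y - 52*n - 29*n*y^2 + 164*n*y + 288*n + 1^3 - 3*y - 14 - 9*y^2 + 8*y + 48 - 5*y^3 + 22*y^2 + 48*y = 24*n^3 + n^2*(10*y + 166) + n*(-29*y^2 + 136*y + 237) - 5*y^3 + 13*y^2 + 53*y + 35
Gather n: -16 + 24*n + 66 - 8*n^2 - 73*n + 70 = -8*n^2 - 49*n + 120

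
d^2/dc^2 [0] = 0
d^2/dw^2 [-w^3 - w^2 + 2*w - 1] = -6*w - 2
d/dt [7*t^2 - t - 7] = 14*t - 1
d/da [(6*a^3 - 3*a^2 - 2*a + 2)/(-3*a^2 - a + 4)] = 3*(-6*a^4 - 4*a^3 + 23*a^2 - 4*a - 2)/(9*a^4 + 6*a^3 - 23*a^2 - 8*a + 16)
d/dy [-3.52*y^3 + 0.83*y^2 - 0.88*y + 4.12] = -10.56*y^2 + 1.66*y - 0.88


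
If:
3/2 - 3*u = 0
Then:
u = 1/2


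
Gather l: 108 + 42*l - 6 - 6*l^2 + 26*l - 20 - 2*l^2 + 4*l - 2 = -8*l^2 + 72*l + 80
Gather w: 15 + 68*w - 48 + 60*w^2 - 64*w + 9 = 60*w^2 + 4*w - 24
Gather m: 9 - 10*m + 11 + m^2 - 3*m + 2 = m^2 - 13*m + 22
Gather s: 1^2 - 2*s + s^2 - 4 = s^2 - 2*s - 3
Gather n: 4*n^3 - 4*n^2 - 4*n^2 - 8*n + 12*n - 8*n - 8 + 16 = 4*n^3 - 8*n^2 - 4*n + 8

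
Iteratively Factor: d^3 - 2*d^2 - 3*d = (d + 1)*(d^2 - 3*d) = d*(d + 1)*(d - 3)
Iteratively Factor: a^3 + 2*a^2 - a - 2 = (a - 1)*(a^2 + 3*a + 2) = (a - 1)*(a + 2)*(a + 1)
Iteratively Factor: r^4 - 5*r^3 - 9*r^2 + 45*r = (r - 3)*(r^3 - 2*r^2 - 15*r) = r*(r - 3)*(r^2 - 2*r - 15) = r*(r - 3)*(r + 3)*(r - 5)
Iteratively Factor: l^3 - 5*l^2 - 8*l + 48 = (l - 4)*(l^2 - l - 12) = (l - 4)*(l + 3)*(l - 4)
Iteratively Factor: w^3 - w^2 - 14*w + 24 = (w + 4)*(w^2 - 5*w + 6) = (w - 2)*(w + 4)*(w - 3)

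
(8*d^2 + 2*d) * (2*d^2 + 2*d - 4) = 16*d^4 + 20*d^3 - 28*d^2 - 8*d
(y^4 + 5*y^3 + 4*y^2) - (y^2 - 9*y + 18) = y^4 + 5*y^3 + 3*y^2 + 9*y - 18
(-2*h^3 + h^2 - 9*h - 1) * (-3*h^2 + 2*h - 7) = 6*h^5 - 7*h^4 + 43*h^3 - 22*h^2 + 61*h + 7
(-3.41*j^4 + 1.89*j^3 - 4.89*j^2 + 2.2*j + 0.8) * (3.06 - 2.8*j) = 9.548*j^5 - 15.7266*j^4 + 19.4754*j^3 - 21.1234*j^2 + 4.492*j + 2.448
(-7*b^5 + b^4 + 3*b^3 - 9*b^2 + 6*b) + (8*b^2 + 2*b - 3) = -7*b^5 + b^4 + 3*b^3 - b^2 + 8*b - 3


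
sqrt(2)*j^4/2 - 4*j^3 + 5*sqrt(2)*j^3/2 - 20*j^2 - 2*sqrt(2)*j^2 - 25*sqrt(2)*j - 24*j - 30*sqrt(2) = (j + 3)*(j - 5*sqrt(2))*(j + sqrt(2))*(sqrt(2)*j/2 + sqrt(2))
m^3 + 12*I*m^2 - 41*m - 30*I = (m + I)*(m + 5*I)*(m + 6*I)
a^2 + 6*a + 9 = (a + 3)^2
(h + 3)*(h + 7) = h^2 + 10*h + 21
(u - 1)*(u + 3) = u^2 + 2*u - 3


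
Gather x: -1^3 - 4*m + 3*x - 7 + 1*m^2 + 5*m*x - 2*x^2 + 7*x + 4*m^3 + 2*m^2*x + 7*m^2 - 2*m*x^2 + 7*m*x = 4*m^3 + 8*m^2 - 4*m + x^2*(-2*m - 2) + x*(2*m^2 + 12*m + 10) - 8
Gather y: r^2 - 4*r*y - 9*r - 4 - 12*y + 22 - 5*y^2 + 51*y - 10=r^2 - 9*r - 5*y^2 + y*(39 - 4*r) + 8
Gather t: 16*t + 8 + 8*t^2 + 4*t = 8*t^2 + 20*t + 8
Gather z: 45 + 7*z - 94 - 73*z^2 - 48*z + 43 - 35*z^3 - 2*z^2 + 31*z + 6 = -35*z^3 - 75*z^2 - 10*z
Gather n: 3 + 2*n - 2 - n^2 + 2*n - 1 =-n^2 + 4*n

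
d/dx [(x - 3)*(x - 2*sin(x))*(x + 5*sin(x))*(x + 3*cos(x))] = (3 - x)*(x - 2*sin(x))*(x + 5*sin(x))*(3*sin(x) - 1) + (3 - x)*(x + 5*sin(x))*(x + 3*cos(x))*(2*cos(x) - 1) + (x - 3)*(x - 2*sin(x))*(x + 3*cos(x))*(5*cos(x) + 1) + (x - 2*sin(x))*(x + 5*sin(x))*(x + 3*cos(x))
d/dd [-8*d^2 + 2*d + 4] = 2 - 16*d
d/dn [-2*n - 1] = -2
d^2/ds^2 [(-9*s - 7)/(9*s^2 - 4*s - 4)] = 2*(4*(9*s - 2)^2*(9*s + 7) + 27*(9*s + 1)*(-9*s^2 + 4*s + 4))/(-9*s^2 + 4*s + 4)^3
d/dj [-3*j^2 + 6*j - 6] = 6 - 6*j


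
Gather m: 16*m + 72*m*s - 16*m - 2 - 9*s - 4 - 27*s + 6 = 72*m*s - 36*s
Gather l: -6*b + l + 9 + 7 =-6*b + l + 16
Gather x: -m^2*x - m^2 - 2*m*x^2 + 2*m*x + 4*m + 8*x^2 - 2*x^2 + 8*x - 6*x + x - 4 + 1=-m^2 + 4*m + x^2*(6 - 2*m) + x*(-m^2 + 2*m + 3) - 3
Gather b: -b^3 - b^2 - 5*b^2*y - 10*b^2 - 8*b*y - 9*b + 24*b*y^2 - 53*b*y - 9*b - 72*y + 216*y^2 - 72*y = -b^3 + b^2*(-5*y - 11) + b*(24*y^2 - 61*y - 18) + 216*y^2 - 144*y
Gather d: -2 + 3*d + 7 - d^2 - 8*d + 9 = -d^2 - 5*d + 14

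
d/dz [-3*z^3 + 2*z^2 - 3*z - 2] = -9*z^2 + 4*z - 3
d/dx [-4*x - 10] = -4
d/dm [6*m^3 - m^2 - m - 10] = 18*m^2 - 2*m - 1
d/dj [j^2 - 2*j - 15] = 2*j - 2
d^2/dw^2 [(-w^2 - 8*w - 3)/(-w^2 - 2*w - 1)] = 12*(w - 1)/(w^4 + 4*w^3 + 6*w^2 + 4*w + 1)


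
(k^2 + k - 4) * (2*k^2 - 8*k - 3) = 2*k^4 - 6*k^3 - 19*k^2 + 29*k + 12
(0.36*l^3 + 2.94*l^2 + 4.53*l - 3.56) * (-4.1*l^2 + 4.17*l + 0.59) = -1.476*l^5 - 10.5528*l^4 - 6.1008*l^3 + 35.2207*l^2 - 12.1725*l - 2.1004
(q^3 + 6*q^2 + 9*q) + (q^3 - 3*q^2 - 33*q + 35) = 2*q^3 + 3*q^2 - 24*q + 35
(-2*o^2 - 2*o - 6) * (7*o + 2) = -14*o^3 - 18*o^2 - 46*o - 12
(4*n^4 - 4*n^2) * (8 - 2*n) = -8*n^5 + 32*n^4 + 8*n^3 - 32*n^2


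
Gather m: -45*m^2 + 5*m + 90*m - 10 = -45*m^2 + 95*m - 10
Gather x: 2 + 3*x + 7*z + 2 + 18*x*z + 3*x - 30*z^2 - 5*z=x*(18*z + 6) - 30*z^2 + 2*z + 4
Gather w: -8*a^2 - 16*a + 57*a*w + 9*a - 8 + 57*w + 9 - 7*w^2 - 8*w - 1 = -8*a^2 - 7*a - 7*w^2 + w*(57*a + 49)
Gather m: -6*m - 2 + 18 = 16 - 6*m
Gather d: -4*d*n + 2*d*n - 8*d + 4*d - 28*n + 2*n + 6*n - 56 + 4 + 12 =d*(-2*n - 4) - 20*n - 40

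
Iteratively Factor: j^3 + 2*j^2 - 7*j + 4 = (j + 4)*(j^2 - 2*j + 1) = (j - 1)*(j + 4)*(j - 1)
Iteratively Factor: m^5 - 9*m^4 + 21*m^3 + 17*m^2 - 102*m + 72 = (m - 3)*(m^4 - 6*m^3 + 3*m^2 + 26*m - 24) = (m - 3)*(m - 1)*(m^3 - 5*m^2 - 2*m + 24) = (m - 4)*(m - 3)*(m - 1)*(m^2 - m - 6) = (m - 4)*(m - 3)^2*(m - 1)*(m + 2)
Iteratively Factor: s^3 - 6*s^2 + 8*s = (s)*(s^2 - 6*s + 8) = s*(s - 4)*(s - 2)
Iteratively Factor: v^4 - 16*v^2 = (v)*(v^3 - 16*v) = v*(v - 4)*(v^2 + 4*v) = v*(v - 4)*(v + 4)*(v)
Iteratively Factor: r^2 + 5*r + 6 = (r + 3)*(r + 2)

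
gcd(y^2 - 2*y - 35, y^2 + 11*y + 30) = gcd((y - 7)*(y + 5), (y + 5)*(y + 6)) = y + 5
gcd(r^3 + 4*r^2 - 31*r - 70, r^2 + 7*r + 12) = 1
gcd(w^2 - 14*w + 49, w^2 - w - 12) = 1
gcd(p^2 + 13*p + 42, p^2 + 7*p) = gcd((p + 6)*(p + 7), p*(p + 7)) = p + 7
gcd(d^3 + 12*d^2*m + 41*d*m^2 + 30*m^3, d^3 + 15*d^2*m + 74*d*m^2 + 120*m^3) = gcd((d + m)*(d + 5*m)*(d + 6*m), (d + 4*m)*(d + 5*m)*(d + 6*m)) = d^2 + 11*d*m + 30*m^2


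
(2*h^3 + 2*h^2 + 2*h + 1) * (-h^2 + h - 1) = -2*h^5 - 2*h^3 - h^2 - h - 1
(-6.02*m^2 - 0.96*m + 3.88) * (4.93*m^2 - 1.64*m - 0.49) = -29.6786*m^4 + 5.14*m^3 + 23.6526*m^2 - 5.8928*m - 1.9012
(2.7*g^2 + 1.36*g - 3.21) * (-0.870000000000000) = -2.349*g^2 - 1.1832*g + 2.7927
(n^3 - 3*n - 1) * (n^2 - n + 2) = n^5 - n^4 - n^3 + 2*n^2 - 5*n - 2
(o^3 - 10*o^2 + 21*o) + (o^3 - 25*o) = 2*o^3 - 10*o^2 - 4*o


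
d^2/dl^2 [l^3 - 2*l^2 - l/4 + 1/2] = 6*l - 4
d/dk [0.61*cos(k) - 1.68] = -0.61*sin(k)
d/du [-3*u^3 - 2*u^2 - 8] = u*(-9*u - 4)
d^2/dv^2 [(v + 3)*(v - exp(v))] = -v*exp(v) - 5*exp(v) + 2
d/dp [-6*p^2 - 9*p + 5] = -12*p - 9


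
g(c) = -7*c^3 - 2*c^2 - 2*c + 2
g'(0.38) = -6.55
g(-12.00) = 11834.00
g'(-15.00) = -4667.00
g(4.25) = -579.98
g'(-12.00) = -2978.00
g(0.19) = 1.50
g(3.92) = -458.23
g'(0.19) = -3.52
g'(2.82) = -180.28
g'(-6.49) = -860.56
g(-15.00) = 23207.00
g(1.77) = -46.62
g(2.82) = -176.53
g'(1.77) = -74.87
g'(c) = -21*c^2 - 4*c - 2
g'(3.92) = -340.37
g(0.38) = 0.57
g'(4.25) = -398.31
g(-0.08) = 2.15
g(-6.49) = 1844.26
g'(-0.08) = -1.81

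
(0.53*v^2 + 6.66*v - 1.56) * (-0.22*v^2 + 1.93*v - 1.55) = -0.1166*v^4 - 0.4423*v^3 + 12.3755*v^2 - 13.3338*v + 2.418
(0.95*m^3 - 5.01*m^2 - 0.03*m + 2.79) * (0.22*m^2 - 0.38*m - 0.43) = 0.209*m^5 - 1.4632*m^4 + 1.4887*m^3 + 2.7795*m^2 - 1.0473*m - 1.1997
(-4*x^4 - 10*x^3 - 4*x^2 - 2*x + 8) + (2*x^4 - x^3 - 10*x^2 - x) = -2*x^4 - 11*x^3 - 14*x^2 - 3*x + 8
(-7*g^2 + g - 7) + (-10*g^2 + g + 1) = -17*g^2 + 2*g - 6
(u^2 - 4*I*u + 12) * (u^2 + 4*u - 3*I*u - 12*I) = u^4 + 4*u^3 - 7*I*u^3 - 28*I*u^2 - 36*I*u - 144*I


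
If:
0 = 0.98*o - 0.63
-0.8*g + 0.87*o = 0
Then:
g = 0.70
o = 0.64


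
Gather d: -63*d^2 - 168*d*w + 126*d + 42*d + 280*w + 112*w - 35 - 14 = -63*d^2 + d*(168 - 168*w) + 392*w - 49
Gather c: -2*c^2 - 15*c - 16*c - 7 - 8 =-2*c^2 - 31*c - 15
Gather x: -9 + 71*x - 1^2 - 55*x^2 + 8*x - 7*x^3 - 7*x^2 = -7*x^3 - 62*x^2 + 79*x - 10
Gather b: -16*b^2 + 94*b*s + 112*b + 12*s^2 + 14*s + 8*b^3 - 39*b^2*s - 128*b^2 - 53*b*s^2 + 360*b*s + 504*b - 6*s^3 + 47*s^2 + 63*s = 8*b^3 + b^2*(-39*s - 144) + b*(-53*s^2 + 454*s + 616) - 6*s^3 + 59*s^2 + 77*s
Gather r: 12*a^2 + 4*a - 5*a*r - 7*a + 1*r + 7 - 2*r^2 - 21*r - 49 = 12*a^2 - 3*a - 2*r^2 + r*(-5*a - 20) - 42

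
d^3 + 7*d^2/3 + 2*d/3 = d*(d + 1/3)*(d + 2)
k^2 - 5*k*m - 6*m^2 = (k - 6*m)*(k + m)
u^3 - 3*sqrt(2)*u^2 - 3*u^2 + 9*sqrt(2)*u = u*(u - 3)*(u - 3*sqrt(2))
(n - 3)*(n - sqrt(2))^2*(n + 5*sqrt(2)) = n^4 - 3*n^3 + 3*sqrt(2)*n^3 - 18*n^2 - 9*sqrt(2)*n^2 + 10*sqrt(2)*n + 54*n - 30*sqrt(2)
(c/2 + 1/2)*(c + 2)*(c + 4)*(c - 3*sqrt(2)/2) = c^4/2 - 3*sqrt(2)*c^3/4 + 7*c^3/2 - 21*sqrt(2)*c^2/4 + 7*c^2 - 21*sqrt(2)*c/2 + 4*c - 6*sqrt(2)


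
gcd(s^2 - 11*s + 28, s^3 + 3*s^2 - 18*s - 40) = s - 4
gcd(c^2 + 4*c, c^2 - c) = c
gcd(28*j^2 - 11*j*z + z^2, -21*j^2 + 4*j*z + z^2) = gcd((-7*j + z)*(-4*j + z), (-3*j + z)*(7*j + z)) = 1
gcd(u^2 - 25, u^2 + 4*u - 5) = u + 5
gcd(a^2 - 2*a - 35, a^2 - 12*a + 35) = a - 7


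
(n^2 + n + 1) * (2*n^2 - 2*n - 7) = 2*n^4 - 7*n^2 - 9*n - 7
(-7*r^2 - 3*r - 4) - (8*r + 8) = -7*r^2 - 11*r - 12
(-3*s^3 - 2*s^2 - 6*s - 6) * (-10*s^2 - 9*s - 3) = 30*s^5 + 47*s^4 + 87*s^3 + 120*s^2 + 72*s + 18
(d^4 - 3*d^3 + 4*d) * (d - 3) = d^5 - 6*d^4 + 9*d^3 + 4*d^2 - 12*d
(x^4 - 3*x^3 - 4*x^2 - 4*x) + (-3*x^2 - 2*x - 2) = x^4 - 3*x^3 - 7*x^2 - 6*x - 2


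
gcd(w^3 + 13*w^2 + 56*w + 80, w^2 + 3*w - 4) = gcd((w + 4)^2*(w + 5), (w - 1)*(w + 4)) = w + 4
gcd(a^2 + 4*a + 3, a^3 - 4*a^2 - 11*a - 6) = a + 1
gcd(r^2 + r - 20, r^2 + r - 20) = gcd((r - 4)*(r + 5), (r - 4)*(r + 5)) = r^2 + r - 20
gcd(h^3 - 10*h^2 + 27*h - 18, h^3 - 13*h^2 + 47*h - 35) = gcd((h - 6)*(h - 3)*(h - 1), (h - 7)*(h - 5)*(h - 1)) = h - 1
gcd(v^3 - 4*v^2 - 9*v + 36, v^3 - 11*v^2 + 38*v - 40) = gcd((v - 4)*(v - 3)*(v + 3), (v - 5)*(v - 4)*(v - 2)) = v - 4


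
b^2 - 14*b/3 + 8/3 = (b - 4)*(b - 2/3)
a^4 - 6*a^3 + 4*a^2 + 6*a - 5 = (a - 5)*(a - 1)^2*(a + 1)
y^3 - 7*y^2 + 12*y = y*(y - 4)*(y - 3)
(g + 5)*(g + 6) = g^2 + 11*g + 30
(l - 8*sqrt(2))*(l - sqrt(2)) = l^2 - 9*sqrt(2)*l + 16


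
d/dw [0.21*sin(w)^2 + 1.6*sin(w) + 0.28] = (0.42*sin(w) + 1.6)*cos(w)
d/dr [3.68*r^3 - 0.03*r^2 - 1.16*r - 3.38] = 11.04*r^2 - 0.06*r - 1.16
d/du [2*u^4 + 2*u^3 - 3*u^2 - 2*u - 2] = 8*u^3 + 6*u^2 - 6*u - 2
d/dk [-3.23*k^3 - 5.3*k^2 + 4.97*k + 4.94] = -9.69*k^2 - 10.6*k + 4.97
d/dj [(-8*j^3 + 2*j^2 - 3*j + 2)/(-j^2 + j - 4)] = (8*j^4 - 16*j^3 + 95*j^2 - 12*j + 10)/(j^4 - 2*j^3 + 9*j^2 - 8*j + 16)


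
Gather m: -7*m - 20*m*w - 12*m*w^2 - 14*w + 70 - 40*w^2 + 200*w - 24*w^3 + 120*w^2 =m*(-12*w^2 - 20*w - 7) - 24*w^3 + 80*w^2 + 186*w + 70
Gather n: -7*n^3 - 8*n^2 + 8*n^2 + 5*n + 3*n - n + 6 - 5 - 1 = -7*n^3 + 7*n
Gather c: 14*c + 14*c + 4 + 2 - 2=28*c + 4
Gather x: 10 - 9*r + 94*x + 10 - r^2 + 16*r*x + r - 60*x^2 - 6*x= -r^2 - 8*r - 60*x^2 + x*(16*r + 88) + 20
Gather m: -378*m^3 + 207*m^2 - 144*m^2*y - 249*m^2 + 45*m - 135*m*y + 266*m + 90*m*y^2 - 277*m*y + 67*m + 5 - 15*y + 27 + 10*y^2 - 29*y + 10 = -378*m^3 + m^2*(-144*y - 42) + m*(90*y^2 - 412*y + 378) + 10*y^2 - 44*y + 42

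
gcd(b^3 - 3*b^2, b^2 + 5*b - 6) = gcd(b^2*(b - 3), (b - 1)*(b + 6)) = 1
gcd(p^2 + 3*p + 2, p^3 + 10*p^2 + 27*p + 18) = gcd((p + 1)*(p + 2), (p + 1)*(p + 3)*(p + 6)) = p + 1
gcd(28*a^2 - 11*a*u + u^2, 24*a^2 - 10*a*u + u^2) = -4*a + u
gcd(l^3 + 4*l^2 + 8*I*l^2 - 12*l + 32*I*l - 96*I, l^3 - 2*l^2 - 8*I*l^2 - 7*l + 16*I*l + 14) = l - 2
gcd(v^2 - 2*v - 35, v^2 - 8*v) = 1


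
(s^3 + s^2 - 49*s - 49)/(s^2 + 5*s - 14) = (s^2 - 6*s - 7)/(s - 2)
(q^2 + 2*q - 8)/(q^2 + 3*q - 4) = (q - 2)/(q - 1)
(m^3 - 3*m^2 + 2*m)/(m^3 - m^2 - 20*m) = (-m^2 + 3*m - 2)/(-m^2 + m + 20)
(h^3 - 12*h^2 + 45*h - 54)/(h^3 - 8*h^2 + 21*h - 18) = (h - 6)/(h - 2)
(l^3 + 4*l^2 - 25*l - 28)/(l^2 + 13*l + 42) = (l^2 - 3*l - 4)/(l + 6)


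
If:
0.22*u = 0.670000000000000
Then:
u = 3.05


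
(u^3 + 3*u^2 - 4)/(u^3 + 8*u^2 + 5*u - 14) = (u + 2)/(u + 7)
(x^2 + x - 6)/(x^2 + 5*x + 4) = (x^2 + x - 6)/(x^2 + 5*x + 4)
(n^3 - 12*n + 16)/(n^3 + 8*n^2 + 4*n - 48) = (n - 2)/(n + 6)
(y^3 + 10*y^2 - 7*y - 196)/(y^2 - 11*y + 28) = (y^2 + 14*y + 49)/(y - 7)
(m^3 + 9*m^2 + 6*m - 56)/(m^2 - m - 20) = (m^2 + 5*m - 14)/(m - 5)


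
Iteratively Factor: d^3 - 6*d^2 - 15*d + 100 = (d - 5)*(d^2 - d - 20) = (d - 5)*(d + 4)*(d - 5)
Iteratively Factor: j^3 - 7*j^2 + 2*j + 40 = (j + 2)*(j^2 - 9*j + 20) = (j - 4)*(j + 2)*(j - 5)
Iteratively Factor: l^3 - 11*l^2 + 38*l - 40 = (l - 4)*(l^2 - 7*l + 10) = (l - 4)*(l - 2)*(l - 5)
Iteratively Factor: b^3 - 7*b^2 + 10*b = (b)*(b^2 - 7*b + 10) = b*(b - 5)*(b - 2)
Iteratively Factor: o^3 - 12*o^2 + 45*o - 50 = (o - 5)*(o^2 - 7*o + 10) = (o - 5)*(o - 2)*(o - 5)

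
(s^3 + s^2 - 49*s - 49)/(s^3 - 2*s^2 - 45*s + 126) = (s^2 - 6*s - 7)/(s^2 - 9*s + 18)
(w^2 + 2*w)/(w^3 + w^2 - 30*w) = (w + 2)/(w^2 + w - 30)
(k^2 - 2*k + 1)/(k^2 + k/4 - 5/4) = 4*(k - 1)/(4*k + 5)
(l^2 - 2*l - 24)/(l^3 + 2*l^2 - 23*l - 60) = (l - 6)/(l^2 - 2*l - 15)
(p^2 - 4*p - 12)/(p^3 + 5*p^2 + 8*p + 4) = (p - 6)/(p^2 + 3*p + 2)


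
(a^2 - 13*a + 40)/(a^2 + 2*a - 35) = (a - 8)/(a + 7)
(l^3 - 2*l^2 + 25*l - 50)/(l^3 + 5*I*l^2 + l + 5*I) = (l^2 - l*(2 + 5*I) + 10*I)/(l^2 + 1)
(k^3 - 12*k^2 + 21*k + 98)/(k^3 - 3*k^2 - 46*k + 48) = (k^3 - 12*k^2 + 21*k + 98)/(k^3 - 3*k^2 - 46*k + 48)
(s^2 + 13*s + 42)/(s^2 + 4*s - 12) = (s + 7)/(s - 2)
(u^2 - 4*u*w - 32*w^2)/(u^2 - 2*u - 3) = (-u^2 + 4*u*w + 32*w^2)/(-u^2 + 2*u + 3)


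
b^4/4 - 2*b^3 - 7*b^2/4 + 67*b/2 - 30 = (b/4 + 1)*(b - 6)*(b - 5)*(b - 1)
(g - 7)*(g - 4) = g^2 - 11*g + 28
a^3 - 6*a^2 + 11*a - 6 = (a - 3)*(a - 2)*(a - 1)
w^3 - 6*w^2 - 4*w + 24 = (w - 6)*(w - 2)*(w + 2)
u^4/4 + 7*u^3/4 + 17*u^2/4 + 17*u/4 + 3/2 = (u/2 + 1/2)*(u/2 + 1)*(u + 1)*(u + 3)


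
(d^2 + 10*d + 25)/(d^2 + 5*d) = (d + 5)/d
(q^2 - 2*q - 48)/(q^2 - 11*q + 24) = (q + 6)/(q - 3)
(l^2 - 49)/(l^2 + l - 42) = (l - 7)/(l - 6)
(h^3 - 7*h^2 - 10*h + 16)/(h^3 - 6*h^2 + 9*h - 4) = (h^2 - 6*h - 16)/(h^2 - 5*h + 4)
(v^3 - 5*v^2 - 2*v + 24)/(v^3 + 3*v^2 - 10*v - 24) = (v - 4)/(v + 4)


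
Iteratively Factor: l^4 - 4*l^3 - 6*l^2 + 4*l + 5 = (l + 1)*(l^3 - 5*l^2 - l + 5) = (l - 5)*(l + 1)*(l^2 - 1) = (l - 5)*(l + 1)^2*(l - 1)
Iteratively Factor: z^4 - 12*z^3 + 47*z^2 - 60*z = (z)*(z^3 - 12*z^2 + 47*z - 60) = z*(z - 3)*(z^2 - 9*z + 20) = z*(z - 5)*(z - 3)*(z - 4)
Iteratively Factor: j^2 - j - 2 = (j - 2)*(j + 1)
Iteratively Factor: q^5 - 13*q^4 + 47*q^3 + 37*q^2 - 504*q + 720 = (q - 5)*(q^4 - 8*q^3 + 7*q^2 + 72*q - 144) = (q - 5)*(q - 4)*(q^3 - 4*q^2 - 9*q + 36) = (q - 5)*(q - 4)*(q + 3)*(q^2 - 7*q + 12) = (q - 5)*(q - 4)^2*(q + 3)*(q - 3)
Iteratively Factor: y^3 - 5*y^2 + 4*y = (y - 1)*(y^2 - 4*y) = (y - 4)*(y - 1)*(y)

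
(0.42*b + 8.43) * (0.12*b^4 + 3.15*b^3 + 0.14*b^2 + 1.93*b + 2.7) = 0.0504*b^5 + 2.3346*b^4 + 26.6133*b^3 + 1.9908*b^2 + 17.4039*b + 22.761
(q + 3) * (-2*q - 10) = -2*q^2 - 16*q - 30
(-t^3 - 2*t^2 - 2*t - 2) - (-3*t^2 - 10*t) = -t^3 + t^2 + 8*t - 2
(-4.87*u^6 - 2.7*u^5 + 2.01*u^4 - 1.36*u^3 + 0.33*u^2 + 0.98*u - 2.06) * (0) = 0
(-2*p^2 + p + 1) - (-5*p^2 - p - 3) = 3*p^2 + 2*p + 4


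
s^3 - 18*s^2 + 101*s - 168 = (s - 8)*(s - 7)*(s - 3)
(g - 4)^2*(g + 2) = g^3 - 6*g^2 + 32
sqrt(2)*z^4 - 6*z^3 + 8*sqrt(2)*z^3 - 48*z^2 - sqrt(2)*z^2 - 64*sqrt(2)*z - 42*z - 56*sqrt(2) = (z + 7)*(z - 4*sqrt(2))*(z + sqrt(2))*(sqrt(2)*z + sqrt(2))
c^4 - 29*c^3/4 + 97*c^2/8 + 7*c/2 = c*(c - 4)*(c - 7/2)*(c + 1/4)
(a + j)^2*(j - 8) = a^2*j - 8*a^2 + 2*a*j^2 - 16*a*j + j^3 - 8*j^2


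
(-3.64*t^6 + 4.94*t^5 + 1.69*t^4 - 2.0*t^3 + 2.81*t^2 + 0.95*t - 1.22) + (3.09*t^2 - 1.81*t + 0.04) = -3.64*t^6 + 4.94*t^5 + 1.69*t^4 - 2.0*t^3 + 5.9*t^2 - 0.86*t - 1.18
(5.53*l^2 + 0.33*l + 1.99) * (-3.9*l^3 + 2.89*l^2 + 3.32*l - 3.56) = -21.567*l^5 + 14.6947*l^4 + 11.5523*l^3 - 12.8401*l^2 + 5.432*l - 7.0844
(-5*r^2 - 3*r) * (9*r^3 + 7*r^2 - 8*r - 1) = -45*r^5 - 62*r^4 + 19*r^3 + 29*r^2 + 3*r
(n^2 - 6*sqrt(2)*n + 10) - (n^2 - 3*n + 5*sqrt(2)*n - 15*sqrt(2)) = -11*sqrt(2)*n + 3*n + 10 + 15*sqrt(2)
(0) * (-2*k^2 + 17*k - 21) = 0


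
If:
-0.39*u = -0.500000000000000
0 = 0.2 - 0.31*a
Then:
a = 0.65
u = 1.28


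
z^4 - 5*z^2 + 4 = (z - 2)*(z - 1)*(z + 1)*(z + 2)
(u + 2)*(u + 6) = u^2 + 8*u + 12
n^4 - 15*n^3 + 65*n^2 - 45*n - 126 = (n - 7)*(n - 6)*(n - 3)*(n + 1)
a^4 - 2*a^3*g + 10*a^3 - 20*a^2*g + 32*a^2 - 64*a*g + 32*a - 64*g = (a + 2)*(a + 4)^2*(a - 2*g)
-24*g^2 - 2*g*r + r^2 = (-6*g + r)*(4*g + r)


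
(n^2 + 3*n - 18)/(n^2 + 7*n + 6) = (n - 3)/(n + 1)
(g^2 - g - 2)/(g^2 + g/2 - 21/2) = 2*(g^2 - g - 2)/(2*g^2 + g - 21)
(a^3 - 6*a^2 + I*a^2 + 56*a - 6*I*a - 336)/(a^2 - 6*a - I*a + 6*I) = (a^2 + I*a + 56)/(a - I)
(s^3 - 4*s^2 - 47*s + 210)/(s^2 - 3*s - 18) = (s^2 + 2*s - 35)/(s + 3)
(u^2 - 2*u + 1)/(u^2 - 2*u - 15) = (-u^2 + 2*u - 1)/(-u^2 + 2*u + 15)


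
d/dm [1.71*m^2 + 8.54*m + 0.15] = 3.42*m + 8.54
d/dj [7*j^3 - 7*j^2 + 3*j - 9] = 21*j^2 - 14*j + 3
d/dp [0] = 0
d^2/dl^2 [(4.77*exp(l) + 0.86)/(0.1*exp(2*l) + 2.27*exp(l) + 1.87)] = (0.0477*exp(4*l) - 1.04839*exp(3*l) - 4.76628000000001*exp(2*l) - 16.459959*exp(l) + 13.029599)*exp(l)/(0.001*exp(6*l) + 0.0681*exp(5*l) + 1.60197*exp(4*l) + 14.244023*exp(3*l) + 29.956839*exp(2*l) + 23.813889*exp(l) + 6.539203)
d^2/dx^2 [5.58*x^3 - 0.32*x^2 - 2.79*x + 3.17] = 33.48*x - 0.64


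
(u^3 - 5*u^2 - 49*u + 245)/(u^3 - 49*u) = (u - 5)/u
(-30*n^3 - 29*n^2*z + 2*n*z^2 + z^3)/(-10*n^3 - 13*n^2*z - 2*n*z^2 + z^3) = (6*n + z)/(2*n + z)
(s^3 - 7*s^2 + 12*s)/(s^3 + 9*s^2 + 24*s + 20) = s*(s^2 - 7*s + 12)/(s^3 + 9*s^2 + 24*s + 20)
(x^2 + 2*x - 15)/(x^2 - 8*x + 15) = (x + 5)/(x - 5)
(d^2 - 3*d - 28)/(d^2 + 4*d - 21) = (d^2 - 3*d - 28)/(d^2 + 4*d - 21)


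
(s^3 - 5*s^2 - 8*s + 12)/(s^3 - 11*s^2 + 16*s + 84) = (s - 1)/(s - 7)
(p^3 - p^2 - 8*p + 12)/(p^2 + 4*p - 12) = (p^2 + p - 6)/(p + 6)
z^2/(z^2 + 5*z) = z/(z + 5)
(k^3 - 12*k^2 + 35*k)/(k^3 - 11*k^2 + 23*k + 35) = k/(k + 1)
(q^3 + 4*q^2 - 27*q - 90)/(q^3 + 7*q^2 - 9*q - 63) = (q^2 + q - 30)/(q^2 + 4*q - 21)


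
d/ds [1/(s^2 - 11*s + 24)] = (11 - 2*s)/(s^2 - 11*s + 24)^2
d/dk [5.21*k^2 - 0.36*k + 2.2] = 10.42*k - 0.36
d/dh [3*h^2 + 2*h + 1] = 6*h + 2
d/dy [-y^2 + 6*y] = 6 - 2*y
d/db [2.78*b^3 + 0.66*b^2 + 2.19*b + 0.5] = 8.34*b^2 + 1.32*b + 2.19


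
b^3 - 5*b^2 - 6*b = b*(b - 6)*(b + 1)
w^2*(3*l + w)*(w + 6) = 3*l*w^3 + 18*l*w^2 + w^4 + 6*w^3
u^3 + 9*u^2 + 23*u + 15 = (u + 1)*(u + 3)*(u + 5)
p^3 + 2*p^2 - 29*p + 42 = (p - 3)*(p - 2)*(p + 7)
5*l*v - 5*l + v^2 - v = (5*l + v)*(v - 1)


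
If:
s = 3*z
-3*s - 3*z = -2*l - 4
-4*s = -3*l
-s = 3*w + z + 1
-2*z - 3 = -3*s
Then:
No Solution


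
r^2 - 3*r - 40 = (r - 8)*(r + 5)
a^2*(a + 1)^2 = a^4 + 2*a^3 + a^2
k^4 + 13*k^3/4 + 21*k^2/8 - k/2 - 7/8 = (k - 1/2)*(k + 1)^2*(k + 7/4)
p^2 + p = p*(p + 1)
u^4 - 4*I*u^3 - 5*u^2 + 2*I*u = u*(u - 2*I)*(u - I)^2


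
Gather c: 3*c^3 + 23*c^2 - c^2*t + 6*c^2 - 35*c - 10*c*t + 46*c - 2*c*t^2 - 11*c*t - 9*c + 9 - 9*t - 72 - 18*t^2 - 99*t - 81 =3*c^3 + c^2*(29 - t) + c*(-2*t^2 - 21*t + 2) - 18*t^2 - 108*t - 144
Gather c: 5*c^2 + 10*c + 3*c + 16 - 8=5*c^2 + 13*c + 8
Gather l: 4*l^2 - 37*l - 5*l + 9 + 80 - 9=4*l^2 - 42*l + 80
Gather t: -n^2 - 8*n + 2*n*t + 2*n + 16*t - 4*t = -n^2 - 6*n + t*(2*n + 12)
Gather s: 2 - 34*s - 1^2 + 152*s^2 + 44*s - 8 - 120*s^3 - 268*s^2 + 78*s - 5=-120*s^3 - 116*s^2 + 88*s - 12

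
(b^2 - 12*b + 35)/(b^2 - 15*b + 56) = (b - 5)/(b - 8)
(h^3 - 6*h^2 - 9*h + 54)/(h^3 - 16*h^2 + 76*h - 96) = (h^2 - 9)/(h^2 - 10*h + 16)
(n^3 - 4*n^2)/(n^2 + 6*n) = n*(n - 4)/(n + 6)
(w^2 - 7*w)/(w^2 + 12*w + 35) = w*(w - 7)/(w^2 + 12*w + 35)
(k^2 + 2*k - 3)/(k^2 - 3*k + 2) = (k + 3)/(k - 2)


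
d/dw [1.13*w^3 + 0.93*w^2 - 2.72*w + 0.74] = 3.39*w^2 + 1.86*w - 2.72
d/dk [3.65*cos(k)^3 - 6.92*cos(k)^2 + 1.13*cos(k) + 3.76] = (-10.95*cos(k)^2 + 13.84*cos(k) - 1.13)*sin(k)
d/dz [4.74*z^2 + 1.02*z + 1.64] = 9.48*z + 1.02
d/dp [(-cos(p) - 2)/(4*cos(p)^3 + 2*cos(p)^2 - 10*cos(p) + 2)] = 2*(13*sin(p)^2 - 7*cos(p) - cos(3*p) - 2)*sin(p)/(-2*sin(p)^2 - 7*cos(p) + cos(3*p) + 4)^2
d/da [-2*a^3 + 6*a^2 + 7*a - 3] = -6*a^2 + 12*a + 7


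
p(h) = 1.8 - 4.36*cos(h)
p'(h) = 4.36*sin(h)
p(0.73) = -1.45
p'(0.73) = 2.91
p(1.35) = 0.85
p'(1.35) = 4.25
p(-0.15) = -2.51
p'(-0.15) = -0.65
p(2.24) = 4.50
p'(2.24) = 3.42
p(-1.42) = 1.15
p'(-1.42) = -4.31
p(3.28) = 6.12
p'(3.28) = -0.60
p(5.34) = -0.76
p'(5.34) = -3.53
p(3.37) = 6.05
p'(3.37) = -0.99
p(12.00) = -1.88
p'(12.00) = -2.34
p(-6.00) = -2.39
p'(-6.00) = 1.22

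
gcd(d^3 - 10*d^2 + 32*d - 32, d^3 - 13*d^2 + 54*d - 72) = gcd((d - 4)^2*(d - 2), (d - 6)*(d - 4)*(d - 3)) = d - 4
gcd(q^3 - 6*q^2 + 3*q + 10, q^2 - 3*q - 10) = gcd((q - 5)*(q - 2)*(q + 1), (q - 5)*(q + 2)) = q - 5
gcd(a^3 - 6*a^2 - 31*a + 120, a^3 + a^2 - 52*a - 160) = a^2 - 3*a - 40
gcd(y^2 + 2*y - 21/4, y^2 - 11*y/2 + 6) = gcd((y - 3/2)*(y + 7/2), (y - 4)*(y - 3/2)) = y - 3/2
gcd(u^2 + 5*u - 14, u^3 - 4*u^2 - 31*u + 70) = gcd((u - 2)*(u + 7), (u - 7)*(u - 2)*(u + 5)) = u - 2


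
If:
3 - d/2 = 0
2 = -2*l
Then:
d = 6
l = -1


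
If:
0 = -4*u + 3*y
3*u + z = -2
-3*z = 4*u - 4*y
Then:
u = -18/31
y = -24/31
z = -8/31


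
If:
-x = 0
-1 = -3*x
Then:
No Solution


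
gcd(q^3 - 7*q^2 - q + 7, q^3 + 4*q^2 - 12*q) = 1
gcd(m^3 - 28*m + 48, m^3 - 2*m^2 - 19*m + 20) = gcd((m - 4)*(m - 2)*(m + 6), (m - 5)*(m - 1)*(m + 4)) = 1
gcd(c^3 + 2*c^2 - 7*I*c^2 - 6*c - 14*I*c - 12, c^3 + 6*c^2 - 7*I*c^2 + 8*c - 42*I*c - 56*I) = c + 2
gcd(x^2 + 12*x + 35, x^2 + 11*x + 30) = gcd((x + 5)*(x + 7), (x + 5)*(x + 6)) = x + 5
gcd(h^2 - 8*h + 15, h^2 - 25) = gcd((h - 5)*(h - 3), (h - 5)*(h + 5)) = h - 5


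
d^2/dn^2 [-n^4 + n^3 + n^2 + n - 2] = -12*n^2 + 6*n + 2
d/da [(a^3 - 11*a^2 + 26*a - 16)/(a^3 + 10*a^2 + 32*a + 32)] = 3*(7*a^3 - 24*a^2 - 60*a + 112)/(a^5 + 16*a^4 + 100*a^3 + 304*a^2 + 448*a + 256)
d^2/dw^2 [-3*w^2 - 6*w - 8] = -6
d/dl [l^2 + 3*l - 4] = 2*l + 3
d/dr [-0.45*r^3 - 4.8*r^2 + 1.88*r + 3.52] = -1.35*r^2 - 9.6*r + 1.88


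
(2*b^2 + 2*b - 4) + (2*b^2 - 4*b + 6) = 4*b^2 - 2*b + 2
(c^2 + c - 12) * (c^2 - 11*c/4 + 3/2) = c^4 - 7*c^3/4 - 53*c^2/4 + 69*c/2 - 18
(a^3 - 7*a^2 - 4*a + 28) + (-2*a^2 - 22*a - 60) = a^3 - 9*a^2 - 26*a - 32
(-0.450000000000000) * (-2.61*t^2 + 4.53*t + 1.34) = 1.1745*t^2 - 2.0385*t - 0.603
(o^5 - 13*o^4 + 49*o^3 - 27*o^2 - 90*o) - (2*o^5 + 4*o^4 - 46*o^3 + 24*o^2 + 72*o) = -o^5 - 17*o^4 + 95*o^3 - 51*o^2 - 162*o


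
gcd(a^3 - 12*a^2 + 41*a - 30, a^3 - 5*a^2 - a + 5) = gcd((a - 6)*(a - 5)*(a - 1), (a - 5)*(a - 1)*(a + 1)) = a^2 - 6*a + 5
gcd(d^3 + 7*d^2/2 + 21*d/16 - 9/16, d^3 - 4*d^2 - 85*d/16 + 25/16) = d - 1/4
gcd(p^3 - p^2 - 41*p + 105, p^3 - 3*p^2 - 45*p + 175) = p^2 + 2*p - 35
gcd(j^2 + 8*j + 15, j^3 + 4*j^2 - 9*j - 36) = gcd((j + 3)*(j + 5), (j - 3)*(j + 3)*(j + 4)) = j + 3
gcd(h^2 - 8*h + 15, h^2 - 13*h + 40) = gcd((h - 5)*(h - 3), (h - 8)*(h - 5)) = h - 5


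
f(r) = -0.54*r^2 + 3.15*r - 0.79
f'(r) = 3.15 - 1.08*r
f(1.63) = 2.91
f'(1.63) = 1.39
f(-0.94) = -4.23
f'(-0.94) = 4.17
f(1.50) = 2.72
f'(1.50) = 1.53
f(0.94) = 1.69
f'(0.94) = 2.13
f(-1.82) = -8.31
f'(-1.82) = 5.12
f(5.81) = -0.72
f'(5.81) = -3.12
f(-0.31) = -1.82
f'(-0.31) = 3.48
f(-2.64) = -12.87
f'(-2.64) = 6.00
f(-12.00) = -116.35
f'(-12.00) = 16.11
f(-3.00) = -15.10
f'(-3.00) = 6.39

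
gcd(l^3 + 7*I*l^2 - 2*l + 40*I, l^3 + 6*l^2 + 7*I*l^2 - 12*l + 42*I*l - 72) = l + 4*I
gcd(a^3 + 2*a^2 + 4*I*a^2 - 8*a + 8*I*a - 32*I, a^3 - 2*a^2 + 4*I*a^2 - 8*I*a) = a^2 + a*(-2 + 4*I) - 8*I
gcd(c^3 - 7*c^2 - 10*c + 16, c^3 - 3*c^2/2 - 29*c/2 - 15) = c + 2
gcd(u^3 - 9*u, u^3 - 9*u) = u^3 - 9*u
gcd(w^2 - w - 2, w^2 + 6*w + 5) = w + 1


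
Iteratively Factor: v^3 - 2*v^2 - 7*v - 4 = (v - 4)*(v^2 + 2*v + 1) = (v - 4)*(v + 1)*(v + 1)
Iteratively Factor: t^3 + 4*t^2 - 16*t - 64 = (t + 4)*(t^2 - 16) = (t + 4)^2*(t - 4)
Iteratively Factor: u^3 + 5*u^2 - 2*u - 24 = (u + 3)*(u^2 + 2*u - 8) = (u + 3)*(u + 4)*(u - 2)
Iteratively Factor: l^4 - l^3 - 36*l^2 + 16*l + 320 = (l + 4)*(l^3 - 5*l^2 - 16*l + 80) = (l - 4)*(l + 4)*(l^2 - l - 20) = (l - 4)*(l + 4)^2*(l - 5)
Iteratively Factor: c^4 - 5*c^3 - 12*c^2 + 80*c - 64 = (c + 4)*(c^3 - 9*c^2 + 24*c - 16) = (c - 4)*(c + 4)*(c^2 - 5*c + 4) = (c - 4)^2*(c + 4)*(c - 1)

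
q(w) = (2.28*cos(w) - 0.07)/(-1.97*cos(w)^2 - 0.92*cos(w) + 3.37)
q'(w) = (-3.94*sin(w)*cos(w) - 0.92*sin(w))*(2.28*cos(w) - 0.07)/(-1.97*cos(w)^2 - 0.92*cos(w) + 3.37)^2 - 2.28*sin(w)/(-1.97*cos(w)^2 - 0.92*cos(w) + 3.37)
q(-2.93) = -0.96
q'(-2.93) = 0.45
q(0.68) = 1.16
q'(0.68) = -2.97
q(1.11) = 0.37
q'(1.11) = -1.14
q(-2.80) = -0.89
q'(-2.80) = 0.64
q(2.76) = -0.87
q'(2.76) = -0.68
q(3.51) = -0.87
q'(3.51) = 0.67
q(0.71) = 1.08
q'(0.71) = -2.75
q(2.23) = -0.46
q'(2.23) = -0.73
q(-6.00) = 3.16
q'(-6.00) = -7.15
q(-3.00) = -0.99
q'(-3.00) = 0.31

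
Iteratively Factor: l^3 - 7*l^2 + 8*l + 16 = (l - 4)*(l^2 - 3*l - 4) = (l - 4)^2*(l + 1)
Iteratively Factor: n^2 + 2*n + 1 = (n + 1)*(n + 1)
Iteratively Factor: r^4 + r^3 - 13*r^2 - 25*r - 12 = (r + 3)*(r^3 - 2*r^2 - 7*r - 4) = (r - 4)*(r + 3)*(r^2 + 2*r + 1) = (r - 4)*(r + 1)*(r + 3)*(r + 1)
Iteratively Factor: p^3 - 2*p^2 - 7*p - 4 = (p + 1)*(p^2 - 3*p - 4) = (p - 4)*(p + 1)*(p + 1)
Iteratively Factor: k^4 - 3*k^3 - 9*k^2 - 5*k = (k - 5)*(k^3 + 2*k^2 + k) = (k - 5)*(k + 1)*(k^2 + k) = (k - 5)*(k + 1)^2*(k)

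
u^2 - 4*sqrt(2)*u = u*(u - 4*sqrt(2))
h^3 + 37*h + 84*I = (h - 7*I)*(h + 3*I)*(h + 4*I)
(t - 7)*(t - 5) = t^2 - 12*t + 35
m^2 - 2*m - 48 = (m - 8)*(m + 6)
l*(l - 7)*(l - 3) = l^3 - 10*l^2 + 21*l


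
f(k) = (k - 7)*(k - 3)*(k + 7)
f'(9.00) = 140.00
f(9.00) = 192.00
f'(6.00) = 23.00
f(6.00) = -39.00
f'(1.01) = -52.00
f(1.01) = 95.48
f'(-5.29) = 66.69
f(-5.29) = 174.22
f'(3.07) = -39.15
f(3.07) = -2.77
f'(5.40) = 6.08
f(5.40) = -47.62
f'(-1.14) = -38.26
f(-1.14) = 197.48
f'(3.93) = -26.25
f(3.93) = -31.21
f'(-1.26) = -36.68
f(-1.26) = 201.98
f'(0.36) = -50.77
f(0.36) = 129.02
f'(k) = (k - 7)*(k - 3) + (k - 7)*(k + 7) + (k - 3)*(k + 7)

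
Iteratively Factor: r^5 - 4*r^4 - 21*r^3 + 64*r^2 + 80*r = (r + 1)*(r^4 - 5*r^3 - 16*r^2 + 80*r) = (r + 1)*(r + 4)*(r^3 - 9*r^2 + 20*r) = r*(r + 1)*(r + 4)*(r^2 - 9*r + 20) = r*(r - 4)*(r + 1)*(r + 4)*(r - 5)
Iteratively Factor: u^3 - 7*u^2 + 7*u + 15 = (u - 5)*(u^2 - 2*u - 3) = (u - 5)*(u + 1)*(u - 3)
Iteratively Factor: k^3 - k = (k)*(k^2 - 1) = k*(k + 1)*(k - 1)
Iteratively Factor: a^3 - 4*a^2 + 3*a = (a - 1)*(a^2 - 3*a) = a*(a - 1)*(a - 3)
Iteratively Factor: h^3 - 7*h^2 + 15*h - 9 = (h - 3)*(h^2 - 4*h + 3) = (h - 3)^2*(h - 1)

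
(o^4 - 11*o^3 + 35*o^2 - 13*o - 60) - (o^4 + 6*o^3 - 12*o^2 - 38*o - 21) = -17*o^3 + 47*o^2 + 25*o - 39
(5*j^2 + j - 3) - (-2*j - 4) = 5*j^2 + 3*j + 1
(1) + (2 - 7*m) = 3 - 7*m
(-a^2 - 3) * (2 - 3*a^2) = 3*a^4 + 7*a^2 - 6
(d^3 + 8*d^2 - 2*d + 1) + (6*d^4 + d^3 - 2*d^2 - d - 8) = 6*d^4 + 2*d^3 + 6*d^2 - 3*d - 7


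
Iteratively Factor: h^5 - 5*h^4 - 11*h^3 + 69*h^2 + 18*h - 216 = (h - 3)*(h^4 - 2*h^3 - 17*h^2 + 18*h + 72) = (h - 3)^2*(h^3 + h^2 - 14*h - 24) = (h - 4)*(h - 3)^2*(h^2 + 5*h + 6) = (h - 4)*(h - 3)^2*(h + 3)*(h + 2)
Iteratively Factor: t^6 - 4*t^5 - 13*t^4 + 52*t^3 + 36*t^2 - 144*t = (t + 2)*(t^5 - 6*t^4 - t^3 + 54*t^2 - 72*t) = t*(t + 2)*(t^4 - 6*t^3 - t^2 + 54*t - 72) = t*(t - 2)*(t + 2)*(t^3 - 4*t^2 - 9*t + 36) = t*(t - 3)*(t - 2)*(t + 2)*(t^2 - t - 12) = t*(t - 4)*(t - 3)*(t - 2)*(t + 2)*(t + 3)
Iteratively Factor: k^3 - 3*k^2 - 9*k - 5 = (k + 1)*(k^2 - 4*k - 5) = (k + 1)^2*(k - 5)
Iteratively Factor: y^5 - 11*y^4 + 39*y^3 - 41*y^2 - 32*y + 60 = (y - 2)*(y^4 - 9*y^3 + 21*y^2 + y - 30) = (y - 2)^2*(y^3 - 7*y^2 + 7*y + 15) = (y - 3)*(y - 2)^2*(y^2 - 4*y - 5) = (y - 3)*(y - 2)^2*(y + 1)*(y - 5)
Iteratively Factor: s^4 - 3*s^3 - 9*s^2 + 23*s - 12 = (s - 4)*(s^3 + s^2 - 5*s + 3) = (s - 4)*(s - 1)*(s^2 + 2*s - 3) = (s - 4)*(s - 1)^2*(s + 3)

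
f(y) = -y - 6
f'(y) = -1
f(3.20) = -9.20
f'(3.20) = -1.00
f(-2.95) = -3.05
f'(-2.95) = -1.00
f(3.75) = -9.75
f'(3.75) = -1.00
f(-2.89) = -3.11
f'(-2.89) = -1.00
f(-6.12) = 0.12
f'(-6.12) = -1.00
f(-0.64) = -5.36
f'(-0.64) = -1.00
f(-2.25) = -3.75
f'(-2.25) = -1.00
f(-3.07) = -2.93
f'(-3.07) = -1.00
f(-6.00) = 0.00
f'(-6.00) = -1.00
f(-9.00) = 3.00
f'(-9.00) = -1.00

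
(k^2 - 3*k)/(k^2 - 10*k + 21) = k/(k - 7)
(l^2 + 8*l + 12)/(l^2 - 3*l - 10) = (l + 6)/(l - 5)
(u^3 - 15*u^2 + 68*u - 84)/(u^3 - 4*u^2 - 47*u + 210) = (u^2 - 9*u + 14)/(u^2 + 2*u - 35)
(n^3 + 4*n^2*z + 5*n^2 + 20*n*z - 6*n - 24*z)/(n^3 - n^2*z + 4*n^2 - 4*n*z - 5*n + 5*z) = (-n^2 - 4*n*z - 6*n - 24*z)/(-n^2 + n*z - 5*n + 5*z)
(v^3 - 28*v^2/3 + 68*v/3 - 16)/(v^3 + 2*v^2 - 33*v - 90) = (3*v^2 - 10*v + 8)/(3*(v^2 + 8*v + 15))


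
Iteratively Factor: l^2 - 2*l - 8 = (l - 4)*(l + 2)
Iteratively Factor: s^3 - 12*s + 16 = (s - 2)*(s^2 + 2*s - 8) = (s - 2)^2*(s + 4)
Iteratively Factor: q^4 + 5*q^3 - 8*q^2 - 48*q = (q + 4)*(q^3 + q^2 - 12*q) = (q - 3)*(q + 4)*(q^2 + 4*q) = q*(q - 3)*(q + 4)*(q + 4)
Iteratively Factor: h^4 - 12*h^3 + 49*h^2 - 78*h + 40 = (h - 4)*(h^3 - 8*h^2 + 17*h - 10) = (h - 4)*(h - 2)*(h^2 - 6*h + 5) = (h - 5)*(h - 4)*(h - 2)*(h - 1)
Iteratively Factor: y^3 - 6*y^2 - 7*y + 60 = (y - 4)*(y^2 - 2*y - 15) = (y - 5)*(y - 4)*(y + 3)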